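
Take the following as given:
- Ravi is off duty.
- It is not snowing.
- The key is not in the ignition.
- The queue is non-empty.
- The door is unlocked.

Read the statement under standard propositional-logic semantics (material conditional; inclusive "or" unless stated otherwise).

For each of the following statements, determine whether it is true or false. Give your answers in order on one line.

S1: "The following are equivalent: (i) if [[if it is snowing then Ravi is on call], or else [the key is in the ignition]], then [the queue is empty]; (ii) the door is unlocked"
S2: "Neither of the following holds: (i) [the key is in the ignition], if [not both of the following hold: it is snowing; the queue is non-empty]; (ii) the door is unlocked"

S1 false, S2 false

Let Q = "it is snowing" (False), P = "Ravi is on call" (False), R = "the key is in the ignition" (False), S = "the queue is empty" (False), U = "the door is locked" (False).

S1: This is (((Q -> P) or R) -> S) iff not U.

Q -> P = False -> False = True
(Q -> P) or R = True or False = True
((Q -> P) or R) -> S = True -> False = False
not U = not False = True
(((Q -> P) or R) -> S) iff not U = False iff True = False
Hence S1 is false.

S2: This is ((Q nand not S) -> R) nor not U.

not S = not False = True
Q nand not S = False nand True = True
(Q nand not S) -> R = True -> False = False
not U = not False = True
((Q nand not S) -> R) nor not U = False nor True = False
So S2 is false.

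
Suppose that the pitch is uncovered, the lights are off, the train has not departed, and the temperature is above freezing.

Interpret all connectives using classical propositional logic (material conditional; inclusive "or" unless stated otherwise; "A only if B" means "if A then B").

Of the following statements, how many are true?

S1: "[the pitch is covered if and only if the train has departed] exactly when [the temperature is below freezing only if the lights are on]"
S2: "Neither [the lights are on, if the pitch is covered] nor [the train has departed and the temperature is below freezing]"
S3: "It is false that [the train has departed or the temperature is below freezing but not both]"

Let P = "the pitch is covered" (F), R = "the train has departed" (F), S = "the temperature is below freezing" (F), Q = "the lights are on" (F).

S1: Formalization: (P ↔ R) ↔ (S → Q)

P ↔ R = F ↔ F = T
S → Q = F → F = T
(P ↔ R) ↔ (S → Q) = T ↔ T = T
Hence S1 is true.

S2: Parsed as (P → Q) ↓ (R ∧ S)

P → Q = F → F = T
R ∧ S = F ∧ F = F
(P → Q) ↓ (R ∧ S) = T ↓ F = F
Hence S2 is false.

S3: Formalization: ¬(R ⊕ S)

R ⊕ S = F ⊕ F = F
¬(R ⊕ S) = ¬F = T
Hence S3 is true.

Count: 2.

2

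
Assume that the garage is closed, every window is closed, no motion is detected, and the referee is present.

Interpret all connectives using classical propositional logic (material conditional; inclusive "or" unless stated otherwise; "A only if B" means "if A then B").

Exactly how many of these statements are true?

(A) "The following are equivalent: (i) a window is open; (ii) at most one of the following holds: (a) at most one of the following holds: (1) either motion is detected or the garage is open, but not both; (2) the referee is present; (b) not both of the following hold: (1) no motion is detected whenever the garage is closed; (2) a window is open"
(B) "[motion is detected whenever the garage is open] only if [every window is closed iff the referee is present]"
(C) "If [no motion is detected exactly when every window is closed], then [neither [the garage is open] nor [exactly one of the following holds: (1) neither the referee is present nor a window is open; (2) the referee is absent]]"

3

Let Q = "a window is open" (False), R = "motion is detected" (False), P = "the garage is closed" (True), S = "the referee is present" (True).

(A): Formalization: Q iff (((R xor not P) nand S) nand ((P -> not R) nand Q))

not P = not True = False
R xor not P = False xor False = False
(R xor not P) nand S = False nand True = True
not R = not False = True
P -> not R = True -> True = True
(P -> not R) nand Q = True nand False = True
((R xor not P) nand S) nand ((P -> not R) nand Q) = True nand True = False
Q iff (((R xor not P) nand S) nand ((P -> not R) nand Q)) = False iff False = True
Thus (A) is true.

(B): Formalization: (not P -> R) -> (not Q iff S)

not P = not True = False
not P -> R = False -> False = True
not Q = not False = True
not Q iff S = True iff True = True
(not P -> R) -> (not Q iff S) = True -> True = True
So (B) is true.

(C): This is (not R iff not Q) -> (not P nor ((S nor Q) xor not S)).

not R = not False = True
not Q = not False = True
not R iff not Q = True iff True = True
not P = not True = False
S nor Q = True nor False = False
not S = not True = False
(S nor Q) xor not S = False xor False = False
not P nor ((S nor Q) xor not S) = False nor False = True
(not R iff not Q) -> (not P nor ((S nor Q) xor not S)) = True -> True = True
Hence (C) is true.

3 of the 3 statements are true ((A), (B), (C)).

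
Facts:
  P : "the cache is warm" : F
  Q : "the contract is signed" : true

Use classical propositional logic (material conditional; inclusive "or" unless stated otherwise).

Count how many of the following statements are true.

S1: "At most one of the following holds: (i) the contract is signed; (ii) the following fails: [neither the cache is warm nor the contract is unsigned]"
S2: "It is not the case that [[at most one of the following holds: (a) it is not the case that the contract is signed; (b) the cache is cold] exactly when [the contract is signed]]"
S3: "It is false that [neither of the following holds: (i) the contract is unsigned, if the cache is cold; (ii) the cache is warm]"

S1: In symbols: Q nand not (P nor not Q)

not Q = not True = False
P nor not Q = False nor False = True
not (P nor not Q) = not True = False
Q nand not (P nor not Q) = True nand False = True
So S1 is true.

S2: In symbols: not ((not Q nand not P) iff Q)

not Q = not True = False
not P = not False = True
not Q nand not P = False nand True = True
(not Q nand not P) iff Q = True iff True = True
not ((not Q nand not P) iff Q) = not True = False
Hence S2 is false.

S3: This is not ((not P -> not Q) nor P).

not P = not False = True
not Q = not True = False
not P -> not Q = True -> False = False
(not P -> not Q) nor P = False nor False = True
not ((not P -> not Q) nor P) = not True = False
So S3 is false.

Count: 1.

1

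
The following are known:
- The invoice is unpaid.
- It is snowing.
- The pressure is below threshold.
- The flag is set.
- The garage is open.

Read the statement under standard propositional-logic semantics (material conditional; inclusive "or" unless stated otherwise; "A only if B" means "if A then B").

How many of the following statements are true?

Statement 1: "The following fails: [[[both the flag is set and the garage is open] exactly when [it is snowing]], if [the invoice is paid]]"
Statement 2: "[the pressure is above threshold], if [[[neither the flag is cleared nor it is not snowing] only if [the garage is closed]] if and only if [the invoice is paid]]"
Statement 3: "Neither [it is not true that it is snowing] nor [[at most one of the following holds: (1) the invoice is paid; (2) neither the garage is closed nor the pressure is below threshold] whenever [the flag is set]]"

0

Let U = "the invoice is paid" (F), R = "the flag is set" (T), S = "the garage is closed" (F), G = "it is snowing" (T), H = "the pressure is above threshold" (F).

Statement 1: This is ~(U -> ((R & ~S) <-> G)).

~S = ~F = T
R & ~S = T & T = T
(R & ~S) <-> G = T <-> T = T
U -> ((R & ~S) <-> G) = F -> T = T
~(U -> ((R & ~S) <-> G)) = ~T = F
Hence Statement 1 is false.

Statement 2: Formalization: (((~R nor ~G) -> S) <-> U) -> H

~R = ~T = F
~G = ~T = F
~R nor ~G = F nor F = T
(~R nor ~G) -> S = T -> F = F
((~R nor ~G) -> S) <-> U = F <-> F = T
(((~R nor ~G) -> S) <-> U) -> H = T -> F = F
Thus Statement 2 is false.

Statement 3: Parsed as ~G nor (R -> (U nand (S nor ~H)))

~G = ~T = F
~H = ~F = T
S nor ~H = F nor T = F
U nand (S nor ~H) = F nand F = T
R -> (U nand (S nor ~H)) = T -> T = T
~G nor (R -> (U nand (S nor ~H))) = F nor T = F
Thus Statement 3 is false.

Count: 0.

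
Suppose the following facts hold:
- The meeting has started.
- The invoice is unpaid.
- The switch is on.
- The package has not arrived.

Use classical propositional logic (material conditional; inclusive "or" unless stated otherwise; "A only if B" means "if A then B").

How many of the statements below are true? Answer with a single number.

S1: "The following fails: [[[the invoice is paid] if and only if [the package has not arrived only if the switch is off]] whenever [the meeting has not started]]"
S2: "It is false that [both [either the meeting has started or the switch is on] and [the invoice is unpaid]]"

0

Let P = "the meeting has started" (T), Q = "the invoice is paid" (F), S = "the package has arrived" (F), R = "the switch is on" (T).

S1: This is ¬(¬P → (Q ↔ (¬S → ¬R))).

¬P = ¬T = F
¬S = ¬F = T
¬R = ¬T = F
¬S → ¬R = T → F = F
Q ↔ (¬S → ¬R) = F ↔ F = T
¬P → (Q ↔ (¬S → ¬R)) = F → T = T
¬(¬P → (Q ↔ (¬S → ¬R))) = ¬T = F
So S1 is false.

S2: Parsed as ¬((P ∨ R) ∧ ¬Q)

P ∨ R = T ∨ T = T
¬Q = ¬F = T
(P ∨ R) ∧ ¬Q = T ∧ T = T
¬((P ∨ R) ∧ ¬Q) = ¬T = F
Hence S2 is false.

Count: 0.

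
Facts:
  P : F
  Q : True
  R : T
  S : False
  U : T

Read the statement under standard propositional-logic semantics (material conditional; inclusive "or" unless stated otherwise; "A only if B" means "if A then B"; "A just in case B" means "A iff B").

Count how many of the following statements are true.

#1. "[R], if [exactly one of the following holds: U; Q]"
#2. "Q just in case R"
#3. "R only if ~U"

2

#1: Formalization: (U xor Q) -> R

U xor Q = T xor T = F
(U xor Q) -> R = F -> T = T
Hence #1 is true.

#2: Formalization: Q <-> R

Q <-> R = T <-> T = T
Hence #2 is true.

#3: Parsed as R -> ~U

~U = ~T = F
R -> ~U = T -> F = F
Thus #3 is false.

2 of the 3 statements are true.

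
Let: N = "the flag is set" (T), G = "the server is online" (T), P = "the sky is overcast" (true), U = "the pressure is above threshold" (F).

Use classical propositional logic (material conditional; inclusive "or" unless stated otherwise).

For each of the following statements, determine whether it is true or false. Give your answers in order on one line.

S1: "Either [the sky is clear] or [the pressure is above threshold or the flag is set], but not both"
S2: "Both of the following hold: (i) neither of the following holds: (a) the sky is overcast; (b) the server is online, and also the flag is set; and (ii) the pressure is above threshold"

S1: This is not P xor (U or N).

not P = not True = False
U or N = False or True = True
not P xor (U or N) = False xor True = True
Thus S1 is true.

S2: Parsed as (P nor (G and N)) and U

G and N = True and True = True
P nor (G and N) = True nor True = False
(P nor (G and N)) and U = False and False = False
Hence S2 is false.

S1 True, S2 False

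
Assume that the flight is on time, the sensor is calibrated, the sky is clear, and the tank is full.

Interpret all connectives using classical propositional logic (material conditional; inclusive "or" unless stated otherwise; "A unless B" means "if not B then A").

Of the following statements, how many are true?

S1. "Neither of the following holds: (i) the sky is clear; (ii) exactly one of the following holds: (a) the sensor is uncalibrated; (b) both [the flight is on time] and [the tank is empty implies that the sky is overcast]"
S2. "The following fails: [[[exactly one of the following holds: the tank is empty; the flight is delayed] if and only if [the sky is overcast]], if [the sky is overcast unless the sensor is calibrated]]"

0

Let L = "the sky is overcast" (F), D = "the sensor is calibrated" (T), V = "the flight is delayed" (F), R = "the tank is full" (T).

S1: In symbols: ~L nor (~D xor (~V & (~R -> L)))

~L = ~F = T
~D = ~T = F
~V = ~F = T
~R = ~T = F
~R -> L = F -> F = T
~V & (~R -> L) = T & T = T
~D xor (~V & (~R -> L)) = F xor T = T
~L nor (~D xor (~V & (~R -> L))) = T nor T = F
Thus S1 is false.

S2: In symbols: ~((L | D) -> ((~R xor V) <-> L))

L | D = F | T = T
~R = ~T = F
~R xor V = F xor F = F
(~R xor V) <-> L = F <-> F = T
(L | D) -> ((~R xor V) <-> L) = T -> T = T
~((L | D) -> ((~R xor V) <-> L)) = ~T = F
So S2 is false.

Count: 0.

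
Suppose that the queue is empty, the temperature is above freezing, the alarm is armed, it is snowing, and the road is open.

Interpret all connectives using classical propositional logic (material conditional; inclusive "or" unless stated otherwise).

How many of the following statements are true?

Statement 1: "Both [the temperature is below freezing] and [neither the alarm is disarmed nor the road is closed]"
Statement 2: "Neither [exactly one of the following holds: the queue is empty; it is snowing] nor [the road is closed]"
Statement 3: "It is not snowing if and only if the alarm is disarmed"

2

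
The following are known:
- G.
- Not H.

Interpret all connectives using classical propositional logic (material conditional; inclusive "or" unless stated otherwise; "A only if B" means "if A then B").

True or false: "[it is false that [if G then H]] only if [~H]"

Formalization: not (G -> H) -> not H

G -> H = True -> False = False
not (G -> H) = not False = True
not H = not False = True
not (G -> H) -> not H = True -> True = True

true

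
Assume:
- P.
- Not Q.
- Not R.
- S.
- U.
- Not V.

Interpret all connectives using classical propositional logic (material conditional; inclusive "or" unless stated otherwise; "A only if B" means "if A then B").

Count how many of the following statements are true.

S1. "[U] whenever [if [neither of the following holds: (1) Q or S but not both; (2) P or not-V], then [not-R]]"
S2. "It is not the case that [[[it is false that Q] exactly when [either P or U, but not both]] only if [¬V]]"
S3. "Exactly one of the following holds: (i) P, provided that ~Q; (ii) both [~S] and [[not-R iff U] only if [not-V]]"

2

S1: Formalization: (((Q xor S) nor (P | ~V)) -> ~R) -> U

Q xor S = F xor T = T
~V = ~F = T
P | ~V = T | T = T
(Q xor S) nor (P | ~V) = T nor T = F
~R = ~F = T
((Q xor S) nor (P | ~V)) -> ~R = F -> T = T
(((Q xor S) nor (P | ~V)) -> ~R) -> U = T -> T = T
So S1 is true.

S2: This is ~((~Q <-> (P xor U)) -> ~V).

~Q = ~F = T
P xor U = T xor T = F
~Q <-> (P xor U) = T <-> F = F
~V = ~F = T
(~Q <-> (P xor U)) -> ~V = F -> T = T
~((~Q <-> (P xor U)) -> ~V) = ~T = F
Hence S2 is false.

S3: Parsed as (~Q -> P) xor (~S & ((~R <-> U) -> ~V))

~Q = ~F = T
~Q -> P = T -> T = T
~S = ~T = F
~R = ~F = T
~R <-> U = T <-> T = T
~V = ~F = T
(~R <-> U) -> ~V = T -> T = T
~S & ((~R <-> U) -> ~V) = F & T = F
(~Q -> P) xor (~S & ((~R <-> U) -> ~V)) = T xor F = T
Thus S3 is true.

Count: 2.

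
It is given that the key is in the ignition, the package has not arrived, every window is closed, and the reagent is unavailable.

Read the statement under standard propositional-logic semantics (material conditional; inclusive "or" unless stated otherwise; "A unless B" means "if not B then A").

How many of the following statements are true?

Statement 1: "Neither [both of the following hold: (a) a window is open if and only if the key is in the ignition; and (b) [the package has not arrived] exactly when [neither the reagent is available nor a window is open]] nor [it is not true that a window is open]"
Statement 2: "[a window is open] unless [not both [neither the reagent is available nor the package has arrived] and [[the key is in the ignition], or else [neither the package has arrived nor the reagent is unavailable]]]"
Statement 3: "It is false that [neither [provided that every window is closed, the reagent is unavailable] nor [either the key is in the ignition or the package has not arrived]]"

Let R = "a window is open" (F), P = "the key is in the ignition" (T), Q = "the package has arrived" (F), S = "the reagent is available" (F).

Statement 1: In symbols: ((R ↔ P) ∧ (¬Q ↔ (S ↓ R))) ↓ ¬R

R ↔ P = F ↔ T = F
¬Q = ¬F = T
S ↓ R = F ↓ F = T
¬Q ↔ (S ↓ R) = T ↔ T = T
(R ↔ P) ∧ (¬Q ↔ (S ↓ R)) = F ∧ T = F
¬R = ¬F = T
((R ↔ P) ∧ (¬Q ↔ (S ↓ R))) ↓ ¬R = F ↓ T = F
Hence Statement 1 is false.

Statement 2: Formalization: R ∨ ((S ↓ Q) ↑ (P ∨ (Q ↓ ¬S)))

S ↓ Q = F ↓ F = T
¬S = ¬F = T
Q ↓ ¬S = F ↓ T = F
P ∨ (Q ↓ ¬S) = T ∨ F = T
(S ↓ Q) ↑ (P ∨ (Q ↓ ¬S)) = T ↑ T = F
R ∨ ((S ↓ Q) ↑ (P ∨ (Q ↓ ¬S))) = F ∨ F = F
Hence Statement 2 is false.

Statement 3: This is ¬((¬R → ¬S) ↓ (P ∨ ¬Q)).

¬R = ¬F = T
¬S = ¬F = T
¬R → ¬S = T → T = T
¬Q = ¬F = T
P ∨ ¬Q = T ∨ T = T
(¬R → ¬S) ↓ (P ∨ ¬Q) = T ↓ T = F
¬((¬R → ¬S) ↓ (P ∨ ¬Q)) = ¬F = T
So Statement 3 is true.

True statements: 1 (Statement 3).

1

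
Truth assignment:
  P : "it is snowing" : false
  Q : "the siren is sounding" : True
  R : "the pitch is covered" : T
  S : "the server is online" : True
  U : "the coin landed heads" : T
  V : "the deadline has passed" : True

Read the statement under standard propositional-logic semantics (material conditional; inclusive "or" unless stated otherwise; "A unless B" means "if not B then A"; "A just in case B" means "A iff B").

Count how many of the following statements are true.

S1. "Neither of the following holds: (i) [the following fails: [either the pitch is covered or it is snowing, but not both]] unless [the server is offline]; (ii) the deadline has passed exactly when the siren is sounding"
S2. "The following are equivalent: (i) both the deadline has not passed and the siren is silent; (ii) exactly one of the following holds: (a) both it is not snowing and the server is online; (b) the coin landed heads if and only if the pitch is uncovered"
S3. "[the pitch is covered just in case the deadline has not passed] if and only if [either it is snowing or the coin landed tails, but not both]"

S1: Formalization: (¬(R ⊕ P) ∨ ¬S) ↓ (V ↔ Q)

R ⊕ P = T ⊕ F = T
¬(R ⊕ P) = ¬T = F
¬S = ¬T = F
¬(R ⊕ P) ∨ ¬S = F ∨ F = F
V ↔ Q = T ↔ T = T
(¬(R ⊕ P) ∨ ¬S) ↓ (V ↔ Q) = F ↓ T = F
Hence S1 is false.

S2: Parsed as (¬V ∧ ¬Q) ↔ ((¬P ∧ S) ⊕ (U ↔ ¬R))

¬V = ¬T = F
¬Q = ¬T = F
¬V ∧ ¬Q = F ∧ F = F
¬P = ¬F = T
¬P ∧ S = T ∧ T = T
¬R = ¬T = F
U ↔ ¬R = T ↔ F = F
(¬P ∧ S) ⊕ (U ↔ ¬R) = T ⊕ F = T
(¬V ∧ ¬Q) ↔ ((¬P ∧ S) ⊕ (U ↔ ¬R)) = F ↔ T = F
Thus S2 is false.

S3: Parsed as (R ↔ ¬V) ↔ (P ⊕ ¬U)

¬V = ¬T = F
R ↔ ¬V = T ↔ F = F
¬U = ¬T = F
P ⊕ ¬U = F ⊕ F = F
(R ↔ ¬V) ↔ (P ⊕ ¬U) = F ↔ F = T
So S3 is true.

True statements: 1 (S3).

1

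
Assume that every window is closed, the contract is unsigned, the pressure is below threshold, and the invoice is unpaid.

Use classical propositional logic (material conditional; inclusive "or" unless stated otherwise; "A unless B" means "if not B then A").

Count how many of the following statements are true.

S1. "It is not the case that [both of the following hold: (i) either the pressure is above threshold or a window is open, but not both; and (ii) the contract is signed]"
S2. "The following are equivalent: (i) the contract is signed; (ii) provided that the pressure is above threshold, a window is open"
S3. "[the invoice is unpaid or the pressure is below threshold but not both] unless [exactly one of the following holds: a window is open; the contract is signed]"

Let R = "the pressure is above threshold" (F), P = "a window is open" (F), Q = "the contract is signed" (F), S = "the invoice is paid" (F).

S1: In symbols: ¬((R ⊕ P) ∧ Q)

R ⊕ P = F ⊕ F = F
(R ⊕ P) ∧ Q = F ∧ F = F
¬((R ⊕ P) ∧ Q) = ¬F = T
Thus S1 is true.

S2: Formalization: Q ↔ (R → P)

R → P = F → F = T
Q ↔ (R → P) = F ↔ T = F
Thus S2 is false.

S3: In symbols: (¬S ⊕ ¬R) ∨ (P ⊕ Q)

¬S = ¬F = T
¬R = ¬F = T
¬S ⊕ ¬R = T ⊕ T = F
P ⊕ Q = F ⊕ F = F
(¬S ⊕ ¬R) ∨ (P ⊕ Q) = F ∨ F = F
Hence S3 is false.

Count: 1.

1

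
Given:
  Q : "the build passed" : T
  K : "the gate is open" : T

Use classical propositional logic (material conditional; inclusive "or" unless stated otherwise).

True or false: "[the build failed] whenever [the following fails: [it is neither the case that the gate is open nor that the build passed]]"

Values: K=T, Q=T.
This is ¬(K ↓ Q) → ¬Q.

K ↓ Q = T ↓ T = F
¬(K ↓ Q) = ¬F = T
¬Q = ¬T = F
¬(K ↓ Q) → ¬Q = T → F = F

False.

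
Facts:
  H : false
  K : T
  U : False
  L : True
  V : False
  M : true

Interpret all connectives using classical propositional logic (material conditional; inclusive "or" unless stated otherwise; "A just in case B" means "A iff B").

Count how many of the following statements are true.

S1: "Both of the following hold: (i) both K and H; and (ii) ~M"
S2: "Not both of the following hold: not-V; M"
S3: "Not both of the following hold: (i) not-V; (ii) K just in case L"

S1: Formalization: (K and H) and not M

K and H = True and False = False
not M = not True = False
(K and H) and not M = False and False = False
So S1 is false.

S2: Parsed as not V nand M

not V = not False = True
not V nand M = True nand True = False
Hence S2 is false.

S3: Parsed as not V nand (K iff L)

not V = not False = True
K iff L = True iff True = True
not V nand (K iff L) = True nand True = False
Thus S3 is false.

0 of the 3 statements are true (none).

0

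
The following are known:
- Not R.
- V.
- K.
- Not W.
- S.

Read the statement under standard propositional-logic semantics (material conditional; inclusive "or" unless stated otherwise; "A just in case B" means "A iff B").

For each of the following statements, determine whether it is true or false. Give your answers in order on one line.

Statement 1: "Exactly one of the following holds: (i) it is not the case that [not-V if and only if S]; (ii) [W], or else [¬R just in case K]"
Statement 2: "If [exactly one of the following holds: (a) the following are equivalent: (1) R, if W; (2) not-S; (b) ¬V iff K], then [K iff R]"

Statement 1: Formalization: ¬(¬V ↔ S) ⊕ (W ∨ (¬R ↔ K))

¬V = ¬T = F
¬V ↔ S = F ↔ T = F
¬(¬V ↔ S) = ¬F = T
¬R = ¬F = T
¬R ↔ K = T ↔ T = T
W ∨ (¬R ↔ K) = F ∨ T = T
¬(¬V ↔ S) ⊕ (W ∨ (¬R ↔ K)) = T ⊕ T = F
So Statement 1 is false.

Statement 2: Formalization: (((W → R) ↔ ¬S) ⊕ (¬V ↔ K)) → (K ↔ R)

W → R = F → F = T
¬S = ¬T = F
(W → R) ↔ ¬S = T ↔ F = F
¬V = ¬T = F
¬V ↔ K = F ↔ T = F
((W → R) ↔ ¬S) ⊕ (¬V ↔ K) = F ⊕ F = F
K ↔ R = T ↔ F = F
(((W → R) ↔ ¬S) ⊕ (¬V ↔ K)) → (K ↔ R) = F → F = T
So Statement 2 is true.

Statement 1 F, Statement 2 T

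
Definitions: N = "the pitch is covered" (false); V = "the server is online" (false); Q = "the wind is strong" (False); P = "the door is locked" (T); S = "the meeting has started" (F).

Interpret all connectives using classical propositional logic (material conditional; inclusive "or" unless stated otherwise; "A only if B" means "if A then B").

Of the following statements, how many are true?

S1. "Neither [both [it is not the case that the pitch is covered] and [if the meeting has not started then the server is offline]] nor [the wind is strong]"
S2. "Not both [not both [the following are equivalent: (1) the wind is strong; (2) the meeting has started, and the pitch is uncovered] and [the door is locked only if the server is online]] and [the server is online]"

1

S1: This is (~N & (~S -> ~V)) nor Q.

~N = ~F = T
~S = ~F = T
~V = ~F = T
~S -> ~V = T -> T = T
~N & (~S -> ~V) = T & T = T
(~N & (~S -> ~V)) nor Q = T nor F = F
Thus S1 is false.

S2: Formalization: ((Q <-> (S & ~N)) nand (P -> V)) nand V

~N = ~F = T
S & ~N = F & T = F
Q <-> (S & ~N) = F <-> F = T
P -> V = T -> F = F
(Q <-> (S & ~N)) nand (P -> V) = T nand F = T
((Q <-> (S & ~N)) nand (P -> V)) nand V = T nand F = T
So S2 is true.

True statements: 1.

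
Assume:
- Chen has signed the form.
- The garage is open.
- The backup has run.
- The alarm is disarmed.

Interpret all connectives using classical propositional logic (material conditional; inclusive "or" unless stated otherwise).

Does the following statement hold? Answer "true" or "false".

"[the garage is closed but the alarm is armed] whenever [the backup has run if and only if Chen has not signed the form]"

True

Let R = "the backup has run" (T), P = "Chen has signed the form" (T), Q = "the garage is closed" (F), S = "the alarm is armed" (F).
Formalization: (R ↔ ¬P) → (Q ∧ S)

¬P = ¬T = F
R ↔ ¬P = T ↔ F = F
Q ∧ S = F ∧ F = F
(R ↔ ¬P) → (Q ∧ S) = F → F = T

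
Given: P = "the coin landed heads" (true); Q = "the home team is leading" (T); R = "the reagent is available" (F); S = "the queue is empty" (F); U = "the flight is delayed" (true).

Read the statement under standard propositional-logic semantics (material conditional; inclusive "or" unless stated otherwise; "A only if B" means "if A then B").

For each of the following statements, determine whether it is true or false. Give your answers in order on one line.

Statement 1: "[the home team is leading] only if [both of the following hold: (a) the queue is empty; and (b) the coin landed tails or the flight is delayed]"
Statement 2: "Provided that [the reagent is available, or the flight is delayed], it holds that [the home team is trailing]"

Statement 1: In symbols: Q → (S ∧ (¬P ∨ U))

¬P = ¬T = F
¬P ∨ U = F ∨ T = T
S ∧ (¬P ∨ U) = F ∧ T = F
Q → (S ∧ (¬P ∨ U)) = T → F = F
Thus Statement 1 is false.

Statement 2: Parsed as (R ∨ U) → ¬Q

R ∨ U = F ∨ T = T
¬Q = ¬T = F
(R ∨ U) → ¬Q = T → F = F
Thus Statement 2 is false.

Statement 1 false, Statement 2 false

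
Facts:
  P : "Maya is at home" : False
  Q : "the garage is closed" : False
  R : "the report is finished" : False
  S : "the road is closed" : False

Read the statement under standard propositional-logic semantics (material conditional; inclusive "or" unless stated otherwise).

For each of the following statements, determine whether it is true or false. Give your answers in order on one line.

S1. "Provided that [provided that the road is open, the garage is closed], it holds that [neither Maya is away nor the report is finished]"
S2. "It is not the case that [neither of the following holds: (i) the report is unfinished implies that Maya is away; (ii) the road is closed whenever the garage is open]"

S1 true / S2 true

S1: Formalization: (~S -> Q) -> (~P nor R)

~S = ~F = T
~S -> Q = T -> F = F
~P = ~F = T
~P nor R = T nor F = F
(~S -> Q) -> (~P nor R) = F -> F = T
So S1 is true.

S2: Formalization: ~((~R -> ~P) nor (~Q -> S))

~R = ~F = T
~P = ~F = T
~R -> ~P = T -> T = T
~Q = ~F = T
~Q -> S = T -> F = F
(~R -> ~P) nor (~Q -> S) = T nor F = F
~((~R -> ~P) nor (~Q -> S)) = ~F = T
Hence S2 is true.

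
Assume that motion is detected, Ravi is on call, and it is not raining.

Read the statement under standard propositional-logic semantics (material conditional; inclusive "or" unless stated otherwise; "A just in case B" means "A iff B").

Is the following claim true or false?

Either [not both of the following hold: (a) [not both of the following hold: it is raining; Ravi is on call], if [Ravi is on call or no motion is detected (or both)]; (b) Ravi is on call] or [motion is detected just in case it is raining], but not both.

Let Q = "Ravi is on call" (T), P = "motion is detected" (T), R = "it is raining" (F).
This is (((Q ∨ ¬P) → (R ↑ Q)) ↑ Q) ⊕ (P ↔ R).

¬P = ¬T = F
Q ∨ ¬P = T ∨ F = T
R ↑ Q = F ↑ T = T
(Q ∨ ¬P) → (R ↑ Q) = T → T = T
((Q ∨ ¬P) → (R ↑ Q)) ↑ Q = T ↑ T = F
P ↔ R = T ↔ F = F
(((Q ∨ ¬P) → (R ↑ Q)) ↑ Q) ⊕ (P ↔ R) = F ⊕ F = F

False.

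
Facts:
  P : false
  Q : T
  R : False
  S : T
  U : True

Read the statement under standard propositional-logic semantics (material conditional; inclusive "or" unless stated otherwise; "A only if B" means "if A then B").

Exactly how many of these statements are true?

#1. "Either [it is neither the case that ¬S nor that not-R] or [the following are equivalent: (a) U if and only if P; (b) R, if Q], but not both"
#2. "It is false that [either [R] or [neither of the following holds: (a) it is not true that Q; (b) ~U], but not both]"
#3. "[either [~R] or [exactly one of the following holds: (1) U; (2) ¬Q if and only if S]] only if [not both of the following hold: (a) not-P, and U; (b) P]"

#1: This is (¬S ↓ ¬R) ⊕ ((U ↔ P) ↔ (Q → R)).

¬S = ¬T = F
¬R = ¬F = T
¬S ↓ ¬R = F ↓ T = F
U ↔ P = T ↔ F = F
Q → R = T → F = F
(U ↔ P) ↔ (Q → R) = F ↔ F = T
(¬S ↓ ¬R) ⊕ ((U ↔ P) ↔ (Q → R)) = F ⊕ T = T
So #1 is true.

#2: Formalization: ¬(R ⊕ (¬Q ↓ ¬U))

¬Q = ¬T = F
¬U = ¬T = F
¬Q ↓ ¬U = F ↓ F = T
R ⊕ (¬Q ↓ ¬U) = F ⊕ T = T
¬(R ⊕ (¬Q ↓ ¬U)) = ¬T = F
Hence #2 is false.

#3: Formalization: (¬R ∨ (U ⊕ (¬Q ↔ S))) → ((¬P ∧ U) ↑ P)

¬R = ¬F = T
¬Q = ¬T = F
¬Q ↔ S = F ↔ T = F
U ⊕ (¬Q ↔ S) = T ⊕ F = T
¬R ∨ (U ⊕ (¬Q ↔ S)) = T ∨ T = T
¬P = ¬F = T
¬P ∧ U = T ∧ T = T
(¬P ∧ U) ↑ P = T ↑ F = T
(¬R ∨ (U ⊕ (¬Q ↔ S))) → ((¬P ∧ U) ↑ P) = T → T = T
Thus #3 is true.

Count: 2.

2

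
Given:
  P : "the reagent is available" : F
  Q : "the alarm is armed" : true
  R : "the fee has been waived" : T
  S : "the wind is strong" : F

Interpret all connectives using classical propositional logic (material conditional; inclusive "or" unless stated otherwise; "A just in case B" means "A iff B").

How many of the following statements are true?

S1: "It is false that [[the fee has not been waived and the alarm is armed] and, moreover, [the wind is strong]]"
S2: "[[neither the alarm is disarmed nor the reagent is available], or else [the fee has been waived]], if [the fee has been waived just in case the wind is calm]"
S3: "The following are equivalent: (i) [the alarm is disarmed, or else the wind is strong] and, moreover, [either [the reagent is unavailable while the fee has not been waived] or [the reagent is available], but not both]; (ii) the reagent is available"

S1: Parsed as not ((not R and Q) and S)

not R = not True = False
not R and Q = False and True = False
(not R and Q) and S = False and False = False
not ((not R and Q) and S) = not False = True
Thus S1 is true.

S2: Parsed as (R iff not S) -> ((not Q nor P) or R)

not S = not False = True
R iff not S = True iff True = True
not Q = not True = False
not Q nor P = False nor False = True
(not Q nor P) or R = True or True = True
(R iff not S) -> ((not Q nor P) or R) = True -> True = True
So S2 is true.

S3: Parsed as ((not Q or S) and ((not P and not R) xor P)) iff P

not Q = not True = False
not Q or S = False or False = False
not P = not False = True
not R = not True = False
not P and not R = True and False = False
(not P and not R) xor P = False xor False = False
(not Q or S) and ((not P and not R) xor P) = False and False = False
((not Q or S) and ((not P and not R) xor P)) iff P = False iff False = True
Thus S3 is true.

Count: 3.

3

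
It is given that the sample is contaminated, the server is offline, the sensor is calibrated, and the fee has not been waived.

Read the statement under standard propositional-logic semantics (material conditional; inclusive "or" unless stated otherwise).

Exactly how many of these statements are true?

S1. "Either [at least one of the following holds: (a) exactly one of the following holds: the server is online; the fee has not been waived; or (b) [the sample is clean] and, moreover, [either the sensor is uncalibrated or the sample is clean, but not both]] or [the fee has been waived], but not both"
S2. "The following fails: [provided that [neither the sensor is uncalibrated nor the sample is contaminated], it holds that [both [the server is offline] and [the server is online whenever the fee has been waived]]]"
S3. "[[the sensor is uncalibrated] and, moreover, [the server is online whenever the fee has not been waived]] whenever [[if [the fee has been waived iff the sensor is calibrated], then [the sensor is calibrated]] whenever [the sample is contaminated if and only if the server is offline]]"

Let Q = "the server is online" (F), S = "the fee has been waived" (F), P = "the sample is contaminated" (T), R = "the sensor is calibrated" (T).

S1: This is ((Q ⊕ ¬S) ∨ (¬P ∧ (¬R ⊕ ¬P))) ⊕ S.

¬S = ¬F = T
Q ⊕ ¬S = F ⊕ T = T
¬P = ¬T = F
¬R = ¬T = F
¬P = ¬T = F
¬R ⊕ ¬P = F ⊕ F = F
¬P ∧ (¬R ⊕ ¬P) = F ∧ F = F
(Q ⊕ ¬S) ∨ (¬P ∧ (¬R ⊕ ¬P)) = T ∨ F = T
((Q ⊕ ¬S) ∨ (¬P ∧ (¬R ⊕ ¬P))) ⊕ S = T ⊕ F = T
Hence S1 is true.

S2: Parsed as ¬((¬R ↓ P) → (¬Q ∧ (S → Q)))

¬R = ¬T = F
¬R ↓ P = F ↓ T = F
¬Q = ¬F = T
S → Q = F → F = T
¬Q ∧ (S → Q) = T ∧ T = T
(¬R ↓ P) → (¬Q ∧ (S → Q)) = F → T = T
¬((¬R ↓ P) → (¬Q ∧ (S → Q))) = ¬T = F
So S2 is false.

S3: In symbols: ((P ↔ ¬Q) → ((S ↔ R) → R)) → (¬R ∧ (¬S → Q))

¬Q = ¬F = T
P ↔ ¬Q = T ↔ T = T
S ↔ R = F ↔ T = F
(S ↔ R) → R = F → T = T
(P ↔ ¬Q) → ((S ↔ R) → R) = T → T = T
¬R = ¬T = F
¬S = ¬F = T
¬S → Q = T → F = F
¬R ∧ (¬S → Q) = F ∧ F = F
((P ↔ ¬Q) → ((S ↔ R) → R)) → (¬R ∧ (¬S → Q)) = T → F = F
Hence S3 is false.

True statements: 1 (S1).

1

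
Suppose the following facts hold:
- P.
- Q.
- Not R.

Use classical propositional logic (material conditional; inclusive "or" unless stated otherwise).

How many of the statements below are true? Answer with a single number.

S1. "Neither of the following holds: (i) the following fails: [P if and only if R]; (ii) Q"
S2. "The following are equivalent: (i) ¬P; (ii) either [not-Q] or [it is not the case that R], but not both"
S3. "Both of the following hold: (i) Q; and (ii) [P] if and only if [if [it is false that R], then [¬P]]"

S1: In symbols: not (P iff R) nor Q

P iff R = True iff False = False
not (P iff R) = not False = True
not (P iff R) nor Q = True nor True = False
Hence S1 is false.

S2: Parsed as not P iff (not Q xor not R)

not P = not True = False
not Q = not True = False
not R = not False = True
not Q xor not R = False xor True = True
not P iff (not Q xor not R) = False iff True = False
So S2 is false.

S3: Formalization: Q and (P iff (not R -> not P))

not R = not False = True
not P = not True = False
not R -> not P = True -> False = False
P iff (not R -> not P) = True iff False = False
Q and (P iff (not R -> not P)) = True and False = False
Hence S3 is false.

0 of the 3 statements are true (none).

0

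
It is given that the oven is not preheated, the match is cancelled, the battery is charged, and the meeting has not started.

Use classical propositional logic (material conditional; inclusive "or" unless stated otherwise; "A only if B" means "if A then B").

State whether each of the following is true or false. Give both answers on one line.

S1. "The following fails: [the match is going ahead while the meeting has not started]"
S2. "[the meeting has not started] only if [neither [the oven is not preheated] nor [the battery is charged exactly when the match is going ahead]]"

Let Q = "the match is cancelled" (T), S = "the meeting has started" (F), P = "the oven is preheated" (F), R = "the battery is charged" (T).

S1: In symbols: ¬(¬Q ∧ ¬S)

¬Q = ¬T = F
¬S = ¬F = T
¬Q ∧ ¬S = F ∧ T = F
¬(¬Q ∧ ¬S) = ¬F = T
Thus S1 is true.

S2: This is ¬S → (¬P ↓ (R ↔ ¬Q)).

¬S = ¬F = T
¬P = ¬F = T
¬Q = ¬T = F
R ↔ ¬Q = T ↔ F = F
¬P ↓ (R ↔ ¬Q) = T ↓ F = F
¬S → (¬P ↓ (R ↔ ¬Q)) = T → F = F
So S2 is false.

S1 true; S2 false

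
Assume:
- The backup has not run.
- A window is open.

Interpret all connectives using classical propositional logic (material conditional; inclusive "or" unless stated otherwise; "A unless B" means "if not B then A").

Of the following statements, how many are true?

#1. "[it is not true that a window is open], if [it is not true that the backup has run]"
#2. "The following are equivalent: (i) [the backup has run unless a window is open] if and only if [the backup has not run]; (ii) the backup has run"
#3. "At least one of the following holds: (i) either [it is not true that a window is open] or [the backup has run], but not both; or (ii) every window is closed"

0

Let P = "the backup has run" (F), Q = "a window is open" (T).

#1: This is ~P -> ~Q.

~P = ~F = T
~Q = ~T = F
~P -> ~Q = T -> F = F
Thus #1 is false.

#2: Formalization: ((P | Q) <-> ~P) <-> P

P | Q = F | T = T
~P = ~F = T
(P | Q) <-> ~P = T <-> T = T
((P | Q) <-> ~P) <-> P = T <-> F = F
So #2 is false.

#3: Parsed as (~Q xor P) | ~Q

~Q = ~T = F
~Q xor P = F xor F = F
~Q = ~T = F
(~Q xor P) | ~Q = F | F = F
Thus #3 is false.

True statements: 0 (none).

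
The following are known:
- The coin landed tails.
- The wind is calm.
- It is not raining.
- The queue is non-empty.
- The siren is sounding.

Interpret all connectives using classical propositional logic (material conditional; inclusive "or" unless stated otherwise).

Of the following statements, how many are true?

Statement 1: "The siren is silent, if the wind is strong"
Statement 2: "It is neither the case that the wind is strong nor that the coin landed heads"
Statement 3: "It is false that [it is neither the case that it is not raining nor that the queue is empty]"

Let Q = "the wind is strong" (False), U = "the siren is sounding" (True), P = "the coin landed heads" (False), R = "it is raining" (False), S = "the queue is empty" (False).

Statement 1: Parsed as Q -> not U

not U = not True = False
Q -> not U = False -> False = True
Thus Statement 1 is true.

Statement 2: Formalization: Q nor P

Q nor P = False nor False = True
Thus Statement 2 is true.

Statement 3: Formalization: not (not R nor S)

not R = not False = True
not R nor S = True nor False = False
not (not R nor S) = not False = True
Hence Statement 3 is true.

Count: 3.

3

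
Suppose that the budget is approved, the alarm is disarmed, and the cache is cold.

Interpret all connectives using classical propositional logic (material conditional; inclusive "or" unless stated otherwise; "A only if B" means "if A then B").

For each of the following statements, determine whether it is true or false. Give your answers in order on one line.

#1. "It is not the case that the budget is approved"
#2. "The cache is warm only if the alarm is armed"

Let W = "the budget is approved" (T), H = "the cache is warm" (F), P = "the alarm is armed" (F).

#1: This is ¬W.

¬W = ¬T = F
Thus #1 is false.

#2: Parsed as H → P

H → P = F → F = T
So #2 is true.

#1 false, #2 true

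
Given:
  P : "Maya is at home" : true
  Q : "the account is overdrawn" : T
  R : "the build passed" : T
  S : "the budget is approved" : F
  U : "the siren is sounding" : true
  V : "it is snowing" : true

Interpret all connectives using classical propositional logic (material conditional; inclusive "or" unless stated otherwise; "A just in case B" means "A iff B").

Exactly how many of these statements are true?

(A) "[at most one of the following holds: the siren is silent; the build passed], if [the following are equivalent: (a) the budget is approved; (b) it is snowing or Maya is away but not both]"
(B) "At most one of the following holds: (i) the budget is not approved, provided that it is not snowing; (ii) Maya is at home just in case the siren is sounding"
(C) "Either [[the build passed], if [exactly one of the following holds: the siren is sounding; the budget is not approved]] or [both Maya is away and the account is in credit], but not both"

2

(A): In symbols: (S iff (V xor not P)) -> (not U nand R)

not P = not True = False
V xor not P = True xor False = True
S iff (V xor not P) = False iff True = False
not U = not True = False
not U nand R = False nand True = True
(S iff (V xor not P)) -> (not U nand R) = False -> True = True
So (A) is true.

(B): Parsed as (not V -> not S) nand (P iff U)

not V = not True = False
not S = not False = True
not V -> not S = False -> True = True
P iff U = True iff True = True
(not V -> not S) nand (P iff U) = True nand True = False
Thus (B) is false.

(C): Formalization: ((U xor not S) -> R) xor (not P and not Q)

not S = not False = True
U xor not S = True xor True = False
(U xor not S) -> R = False -> True = True
not P = not True = False
not Q = not True = False
not P and not Q = False and False = False
((U xor not S) -> R) xor (not P and not Q) = True xor False = True
Hence (C) is true.

True statements: 2 ((A), (C)).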